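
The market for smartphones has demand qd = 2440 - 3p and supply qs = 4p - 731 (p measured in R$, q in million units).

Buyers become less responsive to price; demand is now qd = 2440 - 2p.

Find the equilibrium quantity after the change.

Initially, 2440 - 3p = 4p - 731, so 3171 = 7p and p = 453, q = 1081.
The shock moves the curves to qd = 2440 - 2p and qs = 4p - 731.
Equate the new curves: 2440 - 2p = 4p - 731, giving 3171 = 6p, p = 528.5, q = 1383.

1383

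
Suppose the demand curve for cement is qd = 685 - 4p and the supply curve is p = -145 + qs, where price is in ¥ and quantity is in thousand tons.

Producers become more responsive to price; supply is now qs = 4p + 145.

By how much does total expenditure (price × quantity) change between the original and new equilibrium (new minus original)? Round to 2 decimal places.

+688.50

Before the shock: 685 - 4p = p + 145 ⇒ 540 = 5p ⇒ p = 108, q = 253.
The new curves are qd = 685 - 4p (demand) and qs = 4p + 145 (supply).
Setting them equal: 685 - 4p = 4p + 145 → 540 = 8p, so p = 67.5 and q = 415.
Expenditure moves from 108×253 = 27324 to 67.5×415 = 28012.5; change = +688.50.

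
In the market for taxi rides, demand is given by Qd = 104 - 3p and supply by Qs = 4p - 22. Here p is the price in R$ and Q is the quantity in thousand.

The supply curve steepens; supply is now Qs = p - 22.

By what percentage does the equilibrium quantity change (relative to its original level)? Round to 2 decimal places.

-81.00

Before the shock: 104 - 3p = 4p - 22 ⇒ 126 = 7p ⇒ p = 18, Q = 50.
After the shift, demand is Qd = 104 - 3p and supply is Qs = p - 22.
Clearing the new market: 104 - 3p = p - 22, so p = 31.5 and Q = 9.5.
%ΔQ = (9.5 − 50) / 50 × 100 = -81.00%.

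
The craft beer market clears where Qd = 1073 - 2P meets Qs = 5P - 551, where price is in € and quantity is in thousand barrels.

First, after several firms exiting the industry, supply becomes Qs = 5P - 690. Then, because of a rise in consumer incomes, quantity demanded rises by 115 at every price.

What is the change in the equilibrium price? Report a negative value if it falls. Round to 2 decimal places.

+36.29

Before the shock: 1073 - 2P = 5P - 551 ⇒ 1624 = 7P ⇒ P = 232, Q = 609.
After the shift, demand is Qd = 1188 - 2P and supply is Qs = 5P - 690.
Clearing the new market: 1188 - 2P = 5P - 690, so P = 1878/7 ≈ 268.2857 and Q = 4560/7 ≈ 651.4286.
ΔP = 268.2857 − 232 = +36.29.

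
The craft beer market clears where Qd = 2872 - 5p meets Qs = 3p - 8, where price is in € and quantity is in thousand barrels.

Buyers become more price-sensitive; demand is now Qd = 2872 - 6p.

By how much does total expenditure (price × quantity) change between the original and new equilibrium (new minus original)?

Before the shock: 2872 - 5p = 3p - 8 ⇒ 2880 = 8p ⇒ p = 360, Q = 1072.
The shock moves the curves to Qd = 2872 - 6p and Qs = 3p - 8.
Equate the new curves: 2872 - 6p = 3p - 8, giving 2880 = 9p, p = 320, Q = 952.
Expenditure moves from 360×1072 = 385920 to 320×952 = 304640; change = -81280.

-81280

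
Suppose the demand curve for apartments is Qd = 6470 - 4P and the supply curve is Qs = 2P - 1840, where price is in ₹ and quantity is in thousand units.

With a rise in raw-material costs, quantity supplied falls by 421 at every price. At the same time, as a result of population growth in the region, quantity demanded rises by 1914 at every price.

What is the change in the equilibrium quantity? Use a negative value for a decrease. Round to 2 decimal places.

+357.33

Initially, 6470 - 4P = 2P - 1840, so 8310 = 6P and P = 1385, Q = 930.
With the change applied: demand Qd = 8384 - 4P, supply Qs = 2P - 2261.
New equilibrium: 8384 - 4P = 2P - 2261 ⇒ 10645 = 6P ⇒ P = 10645/6 ≈ 1774.1667, Q = 3862/3 ≈ 1287.3333.
ΔQ = 1287.3333 − 930 = +357.33.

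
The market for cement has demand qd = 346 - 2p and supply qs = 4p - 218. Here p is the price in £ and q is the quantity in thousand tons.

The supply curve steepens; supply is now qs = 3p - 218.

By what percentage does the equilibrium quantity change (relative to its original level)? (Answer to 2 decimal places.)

Original equilibrium: 346 - 2p = 4p - 218 gives 564 = 6p, so p = 94 and q = 158.
With the change applied: demand qd = 346 - 2p, supply qs = 3p - 218.
New equilibrium: 346 - 2p = 3p - 218 ⇒ 564 = 5p ⇒ p = 112.8, q = 120.4.
%Δq = (120.4 − 158) / 158 × 100 = -23.80%.

-23.80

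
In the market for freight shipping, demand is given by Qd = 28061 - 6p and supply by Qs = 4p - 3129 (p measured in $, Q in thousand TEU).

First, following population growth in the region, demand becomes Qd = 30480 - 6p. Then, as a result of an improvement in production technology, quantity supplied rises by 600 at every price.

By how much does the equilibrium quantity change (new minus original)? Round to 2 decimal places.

+1327.60

Solve the original market: 28061 - 6p = 4p - 3129, hence p = 3119 and Q = 9347.
With the change applied: demand Qd = 30480 - 6p, supply Qs = 4p - 2529.
Clearing the new market: 30480 - 6p = 4p - 2529, so p = 3300.9 and Q = 10674.6.
ΔQ = 10674.6 − 9347 = +1327.60.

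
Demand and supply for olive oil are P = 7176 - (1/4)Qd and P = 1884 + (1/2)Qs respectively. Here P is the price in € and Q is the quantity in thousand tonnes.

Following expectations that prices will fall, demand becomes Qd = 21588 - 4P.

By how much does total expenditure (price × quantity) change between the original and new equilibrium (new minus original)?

-18392488

Initially, 28704 - 4P = 2P - 3768, so 32472 = 6P and P = 5412, Q = 7056.
With the change applied: demand Qd = 21588 - 4P, supply Qs = 2P - 3768.
Setting them equal: 21588 - 4P = 2P - 3768 → 25356 = 6P, so P = 4226 and Q = 4684.
Expenditure moves from 5412×7056 = 38187072 to 4226×4684 = 19794584; change = -18392488.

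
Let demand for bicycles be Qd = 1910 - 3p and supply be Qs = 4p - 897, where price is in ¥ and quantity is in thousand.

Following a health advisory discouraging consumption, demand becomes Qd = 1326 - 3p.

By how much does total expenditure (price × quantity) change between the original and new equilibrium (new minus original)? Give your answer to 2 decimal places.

-164962.12

Solve the original market: 1910 - 3p = 4p - 897, hence p = 401 and Q = 707.
After the shift, demand is Qd = 1326 - 3p and supply is Qs = 4p - 897.
Equate the new curves: 1326 - 3p = 4p - 897, giving 2223 = 7p, p = 2223/7 ≈ 317.5714, Q = 2613/7 ≈ 373.2857.
Expenditure moves from 401×707 = 283507 to 317.5714×373.2857 = 118544.8776; change = -164962.12.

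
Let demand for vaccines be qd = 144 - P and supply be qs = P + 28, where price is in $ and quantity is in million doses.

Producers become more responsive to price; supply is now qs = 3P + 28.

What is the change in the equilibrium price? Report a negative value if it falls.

Initially, 144 - P = P + 28, so 116 = 2P and P = 58, q = 86.
The new curves are qd = 144 - P (demand) and qs = 3P + 28 (supply).
New equilibrium: 144 - P = 3P + 28 ⇒ 116 = 4P ⇒ P = 29, q = 115.
ΔP = 29 − 58 = -29.

-29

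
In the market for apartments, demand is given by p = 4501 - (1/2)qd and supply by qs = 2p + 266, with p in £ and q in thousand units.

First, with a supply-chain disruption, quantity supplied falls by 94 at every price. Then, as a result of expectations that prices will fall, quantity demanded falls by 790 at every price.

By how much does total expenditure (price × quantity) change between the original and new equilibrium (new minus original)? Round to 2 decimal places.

-1694736.00

Before the shock: 9002 - 2p = 2p + 266 ⇒ 8736 = 4p ⇒ p = 2184, q = 4634.
The shock moves the curves to qd = 8212 - 2p and qs = 2p + 172.
New equilibrium: 8212 - 2p = 2p + 172 ⇒ 8040 = 4p ⇒ p = 2010, q = 4192.
Expenditure moves from 2184×4634 = 10120656 to 2010×4192 = 8425920; change = -1694736.00.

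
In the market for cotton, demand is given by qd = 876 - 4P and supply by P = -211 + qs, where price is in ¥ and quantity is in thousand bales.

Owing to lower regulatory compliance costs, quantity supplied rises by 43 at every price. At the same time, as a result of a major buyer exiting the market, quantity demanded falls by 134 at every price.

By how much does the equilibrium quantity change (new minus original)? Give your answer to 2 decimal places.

Initially, 876 - 4P = P + 211, so 665 = 5P and P = 133, q = 344.
The shock moves the curves to qd = 742 - 4P and qs = P + 254.
Clearing the new market: 742 - 4P = P + 254, so P = 97.6 and q = 351.6.
Δq = 351.6 − 344 = +7.60.

+7.60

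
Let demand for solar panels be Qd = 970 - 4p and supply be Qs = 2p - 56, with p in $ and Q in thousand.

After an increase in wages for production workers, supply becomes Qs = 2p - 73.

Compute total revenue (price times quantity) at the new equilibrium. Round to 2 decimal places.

47746.22

Original equilibrium: 970 - 4p = 2p - 56 gives 1026 = 6p, so p = 171 and Q = 286.
The shock moves the curves to Qd = 970 - 4p and Qs = 2p - 73.
Setting them equal: 970 - 4p = 2p - 73 → 1043 = 6p, so p = 1043/6 ≈ 173.8333 and Q = 824/3 ≈ 274.6667.
New expenditure = 173.8333 × 274.6667 = 47746.22.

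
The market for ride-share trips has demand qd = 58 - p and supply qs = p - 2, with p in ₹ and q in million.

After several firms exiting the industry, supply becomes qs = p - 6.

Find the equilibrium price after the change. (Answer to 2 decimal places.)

32.00

Original equilibrium: 58 - p = p - 2 gives 60 = 2p, so p = 30 and q = 28.
The new curves are qd = 58 - p (demand) and qs = p - 6 (supply).
New equilibrium: 58 - p = p - 6 ⇒ 64 = 2p ⇒ p = 32, q = 26.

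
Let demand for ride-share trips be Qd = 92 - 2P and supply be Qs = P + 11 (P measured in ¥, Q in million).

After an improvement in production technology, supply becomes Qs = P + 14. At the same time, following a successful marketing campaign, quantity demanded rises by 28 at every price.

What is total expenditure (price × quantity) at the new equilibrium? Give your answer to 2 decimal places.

Before the shock: 92 - 2P = P + 11 ⇒ 81 = 3P ⇒ P = 27, Q = 38.
The new curves are Qd = 120 - 2P (demand) and Qs = P + 14 (supply).
Equate the new curves: 120 - 2P = P + 14, giving 106 = 3P, P = 106/3 ≈ 35.3333, Q = 148/3 ≈ 49.3333.
New expenditure = 35.3333 × 49.3333 = 1743.11.

1743.11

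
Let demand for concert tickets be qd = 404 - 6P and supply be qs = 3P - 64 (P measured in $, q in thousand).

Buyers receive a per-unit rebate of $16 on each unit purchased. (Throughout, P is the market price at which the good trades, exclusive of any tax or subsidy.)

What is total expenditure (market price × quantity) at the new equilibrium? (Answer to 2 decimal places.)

Original equilibrium: 404 - 6P = 3P - 64 gives 468 = 9P, so P = 52 and q = 92.
Since buyers' out-of-pocket price is the market price minus the rebate, the effective demand curve becomes qd = 500 - 6P.
New equilibrium: 500 - 6P = 3P - 64 ⇒ 564 = 9P ⇒ P = 188/3 ≈ 62.6667, q = 124.
New expenditure = 62.6667 × 124 = 7770.67.

7770.67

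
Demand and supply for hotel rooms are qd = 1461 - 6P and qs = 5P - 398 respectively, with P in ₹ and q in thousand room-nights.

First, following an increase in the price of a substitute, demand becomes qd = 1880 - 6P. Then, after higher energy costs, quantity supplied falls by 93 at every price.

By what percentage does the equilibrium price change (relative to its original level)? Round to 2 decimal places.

Before the shock: 1461 - 6P = 5P - 398 ⇒ 1859 = 11P ⇒ P = 169, q = 447.
After the shift, demand is qd = 1880 - 6P and supply is qs = 5P - 491.
Equate the new curves: 1880 - 6P = 5P - 491, giving 2371 = 11P, P = 2371/11 ≈ 215.5455, q = 6454/11 ≈ 586.7273.
%ΔP = (215.5455 − 169) / 169 × 100 = +27.54%.

+27.54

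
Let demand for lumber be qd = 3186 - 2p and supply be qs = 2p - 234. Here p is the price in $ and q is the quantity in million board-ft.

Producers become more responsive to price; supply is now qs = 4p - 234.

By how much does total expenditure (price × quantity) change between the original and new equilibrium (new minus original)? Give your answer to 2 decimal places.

Solve the original market: 3186 - 2p = 2p - 234, hence p = 855 and q = 1476.
After the shift, demand is qd = 3186 - 2p and supply is qs = 4p - 234.
Setting them equal: 3186 - 2p = 4p - 234 → 3420 = 6p, so p = 570 and q = 2046.
Expenditure moves from 855×1476 = 1261980 to 570×2046 = 1166220; change = -95760.00.

-95760.00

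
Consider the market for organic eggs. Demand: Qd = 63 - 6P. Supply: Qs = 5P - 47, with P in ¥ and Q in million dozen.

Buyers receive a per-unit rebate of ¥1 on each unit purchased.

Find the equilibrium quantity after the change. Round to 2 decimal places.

5.73

Before the shock: 63 - 6P = 5P - 47 ⇒ 110 = 11P ⇒ P = 10, Q = 3.
Since buyers' out-of-pocket price is the market price minus the rebate, the effective demand curve becomes Qd = 69 - 6P.
Equate the new curves: 69 - 6P = 5P - 47, giving 116 = 11P, P = 116/11 ≈ 10.5455, Q = 63/11 ≈ 5.7273.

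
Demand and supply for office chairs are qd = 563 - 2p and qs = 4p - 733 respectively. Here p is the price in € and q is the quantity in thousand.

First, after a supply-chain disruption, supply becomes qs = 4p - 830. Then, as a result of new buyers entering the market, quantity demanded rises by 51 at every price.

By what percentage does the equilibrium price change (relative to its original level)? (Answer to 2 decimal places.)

Before the shock: 563 - 2p = 4p - 733 ⇒ 1296 = 6p ⇒ p = 216, q = 131.
After the shift, demand is qd = 614 - 2p and supply is qs = 4p - 830.
Setting them equal: 614 - 2p = 4p - 830 → 1444 = 6p, so p = 722/3 ≈ 240.6667 and q = 398/3 ≈ 132.6667.
%Δp = (240.6667 − 216) / 216 × 100 = +11.42%.

+11.42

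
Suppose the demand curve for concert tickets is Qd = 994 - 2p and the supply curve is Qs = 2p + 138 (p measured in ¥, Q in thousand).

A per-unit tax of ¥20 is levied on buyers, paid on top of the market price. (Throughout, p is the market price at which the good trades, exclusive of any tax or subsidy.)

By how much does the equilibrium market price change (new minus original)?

-10

Before the shock: 994 - 2p = 2p + 138 ⇒ 856 = 4p ⇒ p = 214, Q = 566.
Since buyers pay the price plus the tax, the effective demand curve becomes Qd = 954 - 2p.
Equate the new curves: 954 - 2p = 2p + 138, giving 816 = 4p, p = 204, Q = 546.
Δp = 204 − 214 = -10.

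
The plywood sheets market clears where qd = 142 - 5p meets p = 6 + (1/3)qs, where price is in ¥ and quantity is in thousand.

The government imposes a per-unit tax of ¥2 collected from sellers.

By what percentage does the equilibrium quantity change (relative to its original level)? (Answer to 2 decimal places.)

Initially, 142 - 5p = 3p - 18, so 160 = 8p and p = 20, q = 42.
Since sellers keep the price net of the tax, the effective supply curve becomes qs = 3p - 24.
New equilibrium: 142 - 5p = 3p - 24 ⇒ 166 = 8p ⇒ p = 20.75, q = 38.25.
%Δq = (38.25 − 42) / 42 × 100 = -8.93%.

-8.93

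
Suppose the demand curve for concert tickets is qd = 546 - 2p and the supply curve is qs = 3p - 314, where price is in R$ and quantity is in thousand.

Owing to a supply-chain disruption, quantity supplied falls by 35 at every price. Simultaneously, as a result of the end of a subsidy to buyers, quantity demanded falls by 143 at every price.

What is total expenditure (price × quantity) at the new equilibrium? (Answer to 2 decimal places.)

15370.88

Solve the original market: 546 - 2p = 3p - 314, hence p = 172 and q = 202.
After the shift, demand is qd = 403 - 2p and supply is qs = 3p - 349.
Clearing the new market: 403 - 2p = 3p - 349, so p = 150.4 and q = 102.2.
New expenditure = 150.4 × 102.2 = 15370.88.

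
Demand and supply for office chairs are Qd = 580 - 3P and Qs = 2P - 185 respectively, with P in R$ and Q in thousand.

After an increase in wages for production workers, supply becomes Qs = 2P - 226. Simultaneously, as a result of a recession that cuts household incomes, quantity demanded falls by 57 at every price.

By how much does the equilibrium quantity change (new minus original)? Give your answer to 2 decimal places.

-47.40

Original equilibrium: 580 - 3P = 2P - 185 gives 765 = 5P, so P = 153 and Q = 121.
With the change applied: demand Qd = 523 - 3P, supply Qs = 2P - 226.
Equate the new curves: 523 - 3P = 2P - 226, giving 749 = 5P, P = 149.8, Q = 73.6.
ΔQ = 73.6 − 121 = -47.40.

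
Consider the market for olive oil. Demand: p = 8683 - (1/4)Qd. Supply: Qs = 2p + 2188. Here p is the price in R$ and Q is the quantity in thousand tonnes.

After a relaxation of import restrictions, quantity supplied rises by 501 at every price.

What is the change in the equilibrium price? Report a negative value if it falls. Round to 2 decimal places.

Solve the original market: 34732 - 4p = 2p + 2188, hence p = 5424 and Q = 13036.
The shock moves the curves to Qd = 34732 - 4p and Qs = 2p + 2689.
Equate the new curves: 34732 - 4p = 2p + 2689, giving 32043 = 6p, p = 5340.5, Q = 13370.
Δp = 5340.5 − 5424 = -83.50.

-83.50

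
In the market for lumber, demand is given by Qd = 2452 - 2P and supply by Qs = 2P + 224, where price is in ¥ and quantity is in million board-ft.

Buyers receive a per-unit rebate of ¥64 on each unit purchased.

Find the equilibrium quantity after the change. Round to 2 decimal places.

1402.00

Solve the original market: 2452 - 2P = 2P + 224, hence P = 557 and Q = 1338.
Since buyers' out-of-pocket price is the market price minus the rebate, the effective demand curve becomes Qd = 2580 - 2P.
New equilibrium: 2580 - 2P = 2P + 224 ⇒ 2356 = 4P ⇒ P = 589, Q = 1402.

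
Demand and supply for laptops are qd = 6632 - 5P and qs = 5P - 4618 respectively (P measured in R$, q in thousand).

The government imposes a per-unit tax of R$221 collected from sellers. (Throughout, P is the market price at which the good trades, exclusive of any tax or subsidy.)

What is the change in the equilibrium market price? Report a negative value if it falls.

+110.5

Original equilibrium: 6632 - 5P = 5P - 4618 gives 11250 = 10P, so P = 1125 and q = 1007.
Since sellers keep the price net of the tax, the effective supply curve becomes qs = 5P - 5723.
Equate the new curves: 6632 - 5P = 5P - 5723, giving 12355 = 10P, P = 1235.5, q = 454.5.
ΔP = 1235.5 − 1125 = +110.5.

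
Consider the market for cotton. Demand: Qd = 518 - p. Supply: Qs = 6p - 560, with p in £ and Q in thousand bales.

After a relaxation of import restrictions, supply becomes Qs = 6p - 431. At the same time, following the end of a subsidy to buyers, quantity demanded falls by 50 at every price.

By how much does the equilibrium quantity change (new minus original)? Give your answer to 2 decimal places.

Before the shock: 518 - p = 6p - 560 ⇒ 1078 = 7p ⇒ p = 154, Q = 364.
After the shift, demand is Qd = 468 - p and supply is Qs = 6p - 431.
Setting them equal: 468 - p = 6p - 431 → 899 = 7p, so p = 899/7 ≈ 128.4286 and Q = 2377/7 ≈ 339.5714.
ΔQ = 339.5714 − 364 = -24.43.

-24.43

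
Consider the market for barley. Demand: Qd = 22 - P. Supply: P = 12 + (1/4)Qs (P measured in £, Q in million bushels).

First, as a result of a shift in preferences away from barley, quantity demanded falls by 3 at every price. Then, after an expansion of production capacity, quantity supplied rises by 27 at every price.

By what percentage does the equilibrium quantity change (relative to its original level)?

+37.5

Initially, 22 - P = 4P - 48, so 70 = 5P and P = 14, Q = 8.
The new curves are Qd = 19 - P (demand) and Qs = 4P - 21 (supply).
Clearing the new market: 19 - P = 4P - 21, so P = 8 and Q = 11.
%ΔQ = (11 − 8) / 8 × 100 = +37.5%.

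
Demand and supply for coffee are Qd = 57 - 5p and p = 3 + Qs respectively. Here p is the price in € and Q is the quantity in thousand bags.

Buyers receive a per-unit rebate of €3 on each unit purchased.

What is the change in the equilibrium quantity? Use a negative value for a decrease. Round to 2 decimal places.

+2.50

Before the shock: 57 - 5p = p - 3 ⇒ 60 = 6p ⇒ p = 10, Q = 7.
Since buyers' out-of-pocket price is the market price minus the rebate, the effective demand curve becomes Qd = 72 - 5p.
Equate the new curves: 72 - 5p = p - 3, giving 75 = 6p, p = 12.5, Q = 9.5.
ΔQ = 9.5 − 7 = +2.50.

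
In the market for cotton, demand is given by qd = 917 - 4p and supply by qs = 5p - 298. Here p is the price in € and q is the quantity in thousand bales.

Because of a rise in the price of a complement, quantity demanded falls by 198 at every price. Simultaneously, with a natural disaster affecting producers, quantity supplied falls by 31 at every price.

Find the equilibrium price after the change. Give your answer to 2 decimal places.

Initially, 917 - 4p = 5p - 298, so 1215 = 9p and p = 135, q = 377.
After the shift, demand is qd = 719 - 4p and supply is qs = 5p - 329.
Clearing the new market: 719 - 4p = 5p - 329, so p = 1048/9 ≈ 116.4444 and q = 2279/9 ≈ 253.2222.

116.44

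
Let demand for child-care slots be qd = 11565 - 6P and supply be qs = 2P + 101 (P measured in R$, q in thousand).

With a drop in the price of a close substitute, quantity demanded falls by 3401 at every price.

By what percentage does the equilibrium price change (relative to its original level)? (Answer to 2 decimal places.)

-29.67

Before the shock: 11565 - 6P = 2P + 101 ⇒ 11464 = 8P ⇒ P = 1433, q = 2967.
With the change applied: demand qd = 8164 - 6P, supply qs = 2P + 101.
Clearing the new market: 8164 - 6P = 2P + 101, so P = 1007.875 and q = 2116.75.
%ΔP = (1007.875 − 1433) / 1433 × 100 = -29.67%.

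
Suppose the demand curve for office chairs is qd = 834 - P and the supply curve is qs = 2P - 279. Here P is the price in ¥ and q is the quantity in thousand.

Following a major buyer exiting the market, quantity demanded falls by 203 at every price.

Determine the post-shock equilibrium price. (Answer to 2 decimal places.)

Initially, 834 - P = 2P - 279, so 1113 = 3P and P = 371, q = 463.
The shock moves the curves to qd = 631 - P and qs = 2P - 279.
Clearing the new market: 631 - P = 2P - 279, so P = 910/3 ≈ 303.3333 and q = 983/3 ≈ 327.6667.

303.33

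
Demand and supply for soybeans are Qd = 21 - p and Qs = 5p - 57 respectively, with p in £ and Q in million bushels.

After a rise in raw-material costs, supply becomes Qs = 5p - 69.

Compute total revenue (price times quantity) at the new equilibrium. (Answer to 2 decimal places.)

90.00

Solve the original market: 21 - p = 5p - 57, hence p = 13 and Q = 8.
The new curves are Qd = 21 - p (demand) and Qs = 5p - 69 (supply).
Clearing the new market: 21 - p = 5p - 69, so p = 15 and Q = 6.
New expenditure = 15 × 6 = 90.00.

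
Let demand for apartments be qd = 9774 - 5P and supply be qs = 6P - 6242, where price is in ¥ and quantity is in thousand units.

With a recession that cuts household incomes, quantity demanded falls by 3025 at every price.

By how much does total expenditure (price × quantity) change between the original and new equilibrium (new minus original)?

-2634500

Before the shock: 9774 - 5P = 6P - 6242 ⇒ 16016 = 11P ⇒ P = 1456, q = 2494.
With the change applied: demand qd = 6749 - 5P, supply qs = 6P - 6242.
Clearing the new market: 6749 - 5P = 6P - 6242, so P = 1181 and q = 844.
Expenditure moves from 1456×2494 = 3631264 to 1181×844 = 996764; change = -2634500.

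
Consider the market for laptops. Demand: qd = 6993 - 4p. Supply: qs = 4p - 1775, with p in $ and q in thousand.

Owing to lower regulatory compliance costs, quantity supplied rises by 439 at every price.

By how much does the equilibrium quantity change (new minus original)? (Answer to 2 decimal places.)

+219.50

Original equilibrium: 6993 - 4p = 4p - 1775 gives 8768 = 8p, so p = 1096 and q = 2609.
With the change applied: demand qd = 6993 - 4p, supply qs = 4p - 1336.
Equate the new curves: 6993 - 4p = 4p - 1336, giving 8329 = 8p, p = 1041.125, q = 2828.5.
Δq = 2828.5 − 2609 = +219.50.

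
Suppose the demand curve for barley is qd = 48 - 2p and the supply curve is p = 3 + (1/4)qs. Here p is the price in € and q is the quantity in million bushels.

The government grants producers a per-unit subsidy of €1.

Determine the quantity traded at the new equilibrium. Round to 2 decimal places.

Original equilibrium: 48 - 2p = 4p - 12 gives 60 = 6p, so p = 10 and q = 28.
Since sellers receive the price plus the subsidy, the effective supply curve becomes qs = 4p - 8.
Clearing the new market: 48 - 2p = 4p - 8, so p = 28/3 ≈ 9.3333 and q = 88/3 ≈ 29.3333.

29.33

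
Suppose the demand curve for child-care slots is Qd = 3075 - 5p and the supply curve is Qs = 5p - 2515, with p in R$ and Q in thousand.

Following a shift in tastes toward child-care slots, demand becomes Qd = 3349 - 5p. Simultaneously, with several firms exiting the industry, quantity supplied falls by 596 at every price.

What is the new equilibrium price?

646

Before the shock: 3075 - 5p = 5p - 2515 ⇒ 5590 = 10p ⇒ p = 559, Q = 280.
The shock moves the curves to Qd = 3349 - 5p and Qs = 5p - 3111.
Setting them equal: 3349 - 5p = 5p - 3111 → 6460 = 10p, so p = 646 and Q = 119.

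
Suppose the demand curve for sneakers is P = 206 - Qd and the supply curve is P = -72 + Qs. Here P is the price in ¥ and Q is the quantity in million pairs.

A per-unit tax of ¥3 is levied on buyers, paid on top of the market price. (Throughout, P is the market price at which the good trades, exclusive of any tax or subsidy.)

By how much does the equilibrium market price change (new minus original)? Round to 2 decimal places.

-1.50

Original equilibrium: 206 - P = P + 72 gives 134 = 2P, so P = 67 and Q = 139.
Since buyers pay the price plus the tax, the effective demand curve becomes Qd = 203 - P.
Equate the new curves: 203 - P = P + 72, giving 131 = 2P, P = 65.5, Q = 137.5.
ΔP = 65.5 − 67 = -1.50.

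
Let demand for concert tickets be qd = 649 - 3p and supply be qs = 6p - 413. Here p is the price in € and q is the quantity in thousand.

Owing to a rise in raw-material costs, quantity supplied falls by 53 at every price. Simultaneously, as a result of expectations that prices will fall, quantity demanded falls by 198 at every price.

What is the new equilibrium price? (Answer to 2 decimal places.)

101.89

Original equilibrium: 649 - 3p = 6p - 413 gives 1062 = 9p, so p = 118 and q = 295.
The shock moves the curves to qd = 451 - 3p and qs = 6p - 466.
Equate the new curves: 451 - 3p = 6p - 466, giving 917 = 9p, p = 917/9 ≈ 101.8889, q = 436/3 ≈ 145.3333.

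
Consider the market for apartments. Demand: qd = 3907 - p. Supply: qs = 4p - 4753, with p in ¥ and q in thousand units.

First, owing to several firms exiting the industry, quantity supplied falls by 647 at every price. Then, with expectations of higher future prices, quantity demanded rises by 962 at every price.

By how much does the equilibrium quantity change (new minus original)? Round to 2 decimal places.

+640.20

Before the shock: 3907 - p = 4p - 4753 ⇒ 8660 = 5p ⇒ p = 1732, q = 2175.
The new curves are qd = 4869 - p (demand) and qs = 4p - 5400 (supply).
Clearing the new market: 4869 - p = 4p - 5400, so p = 2053.8 and q = 2815.2.
Δq = 2815.2 − 2175 = +640.20.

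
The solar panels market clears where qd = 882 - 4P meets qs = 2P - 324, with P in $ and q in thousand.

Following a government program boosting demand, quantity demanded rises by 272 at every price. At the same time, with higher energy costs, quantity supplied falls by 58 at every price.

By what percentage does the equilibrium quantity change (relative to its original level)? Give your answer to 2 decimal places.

+66.67

Before the shock: 882 - 4P = 2P - 324 ⇒ 1206 = 6P ⇒ P = 201, q = 78.
With the change applied: demand qd = 1154 - 4P, supply qs = 2P - 382.
Setting them equal: 1154 - 4P = 2P - 382 → 1536 = 6P, so P = 256 and q = 130.
%Δq = (130 − 78) / 78 × 100 = +66.67%.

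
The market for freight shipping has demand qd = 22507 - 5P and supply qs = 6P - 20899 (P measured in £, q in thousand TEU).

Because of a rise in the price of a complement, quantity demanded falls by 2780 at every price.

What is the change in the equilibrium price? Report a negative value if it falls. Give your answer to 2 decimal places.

-252.73

Original equilibrium: 22507 - 5P = 6P - 20899 gives 43406 = 11P, so P = 3946 and q = 2777.
The new curves are qd = 19727 - 5P (demand) and qs = 6P - 20899 (supply).
Equate the new curves: 19727 - 5P = 6P - 20899, giving 40626 = 11P, P = 40626/11 ≈ 3693.2727, q = 13867/11 ≈ 1260.6364.
ΔP = 3693.2727 − 3946 = -252.73.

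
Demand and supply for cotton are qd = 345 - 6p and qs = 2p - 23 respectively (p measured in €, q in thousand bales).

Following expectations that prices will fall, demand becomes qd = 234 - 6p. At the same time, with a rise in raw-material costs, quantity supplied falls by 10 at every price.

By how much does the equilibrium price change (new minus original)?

Initially, 345 - 6p = 2p - 23, so 368 = 8p and p = 46, q = 69.
The shock moves the curves to qd = 234 - 6p and qs = 2p - 33.
Setting them equal: 234 - 6p = 2p - 33 → 267 = 8p, so p = 33.375 and q = 33.75.
Δp = 33.375 − 46 = -12.625.

-12.625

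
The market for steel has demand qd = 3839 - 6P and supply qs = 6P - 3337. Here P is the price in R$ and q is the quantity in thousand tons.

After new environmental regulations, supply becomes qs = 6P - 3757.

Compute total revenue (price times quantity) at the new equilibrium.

Solve the original market: 3839 - 6P = 6P - 3337, hence P = 598 and q = 251.
The shock moves the curves to qd = 3839 - 6P and qs = 6P - 3757.
Clearing the new market: 3839 - 6P = 6P - 3757, so P = 633 and q = 41.
New expenditure = 633 × 41 = 25953.

25953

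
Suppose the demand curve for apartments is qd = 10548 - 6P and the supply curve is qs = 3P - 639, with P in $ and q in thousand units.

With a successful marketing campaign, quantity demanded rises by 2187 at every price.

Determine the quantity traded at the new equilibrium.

3819

Original equilibrium: 10548 - 6P = 3P - 639 gives 11187 = 9P, so P = 1243 and q = 3090.
With the change applied: demand qd = 12735 - 6P, supply qs = 3P - 639.
Equate the new curves: 12735 - 6P = 3P - 639, giving 13374 = 9P, P = 1486, q = 3819.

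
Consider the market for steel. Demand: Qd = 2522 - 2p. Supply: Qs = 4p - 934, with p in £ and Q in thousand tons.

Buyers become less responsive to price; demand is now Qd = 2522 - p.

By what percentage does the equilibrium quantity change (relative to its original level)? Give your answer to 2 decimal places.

+33.64

Original equilibrium: 2522 - 2p = 4p - 934 gives 3456 = 6p, so p = 576 and Q = 1370.
The new curves are Qd = 2522 - p (demand) and Qs = 4p - 934 (supply).
Clearing the new market: 2522 - p = 4p - 934, so p = 691.2 and Q = 1830.8.
%ΔQ = (1830.8 − 1370) / 1370 × 100 = +33.64%.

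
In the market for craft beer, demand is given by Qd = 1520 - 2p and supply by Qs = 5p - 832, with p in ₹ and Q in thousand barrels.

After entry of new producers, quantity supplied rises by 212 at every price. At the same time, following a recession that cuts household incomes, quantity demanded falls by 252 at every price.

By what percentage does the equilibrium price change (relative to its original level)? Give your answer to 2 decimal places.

Initially, 1520 - 2p = 5p - 832, so 2352 = 7p and p = 336, Q = 848.
The shock moves the curves to Qd = 1268 - 2p and Qs = 5p - 620.
Setting them equal: 1268 - 2p = 5p - 620 → 1888 = 7p, so p = 1888/7 ≈ 269.7143 and Q = 5100/7 ≈ 728.5714.
%Δp = (269.7143 − 336) / 336 × 100 = -19.73%.

-19.73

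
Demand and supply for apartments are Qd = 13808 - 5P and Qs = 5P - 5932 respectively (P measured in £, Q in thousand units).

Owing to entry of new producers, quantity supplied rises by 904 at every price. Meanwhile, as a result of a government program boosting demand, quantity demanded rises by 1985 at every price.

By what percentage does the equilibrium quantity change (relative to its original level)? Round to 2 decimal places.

+36.68

Original equilibrium: 13808 - 5P = 5P - 5932 gives 19740 = 10P, so P = 1974 and Q = 3938.
With the change applied: demand Qd = 15793 - 5P, supply Qs = 5P - 5028.
New equilibrium: 15793 - 5P = 5P - 5028 ⇒ 20821 = 10P ⇒ P = 2082.1, Q = 5382.5.
%ΔQ = (5382.5 − 3938) / 3938 × 100 = +36.68%.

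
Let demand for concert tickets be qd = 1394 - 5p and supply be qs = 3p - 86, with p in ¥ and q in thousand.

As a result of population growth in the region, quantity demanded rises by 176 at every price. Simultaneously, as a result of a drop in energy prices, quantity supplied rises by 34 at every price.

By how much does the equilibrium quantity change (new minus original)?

+87.25

Solve the original market: 1394 - 5p = 3p - 86, hence p = 185 and q = 469.
The shock moves the curves to qd = 1570 - 5p and qs = 3p - 52.
Setting them equal: 1570 - 5p = 3p - 52 → 1622 = 8p, so p = 202.75 and q = 556.25.
Δq = 556.25 − 469 = +87.25.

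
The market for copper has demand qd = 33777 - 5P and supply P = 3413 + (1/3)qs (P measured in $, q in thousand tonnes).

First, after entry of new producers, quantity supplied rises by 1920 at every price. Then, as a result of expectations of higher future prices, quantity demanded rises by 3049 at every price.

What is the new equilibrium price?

5643.125

Original equilibrium: 33777 - 5P = 3P - 10239 gives 44016 = 8P, so P = 5502 and q = 6267.
The shock moves the curves to qd = 36826 - 5P and qs = 3P - 8319.
Setting them equal: 36826 - 5P = 3P - 8319 → 45145 = 8P, so P = 5643.125 and q = 8610.375.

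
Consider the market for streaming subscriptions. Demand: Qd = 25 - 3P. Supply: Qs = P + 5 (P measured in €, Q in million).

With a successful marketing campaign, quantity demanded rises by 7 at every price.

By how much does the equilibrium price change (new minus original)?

Initially, 25 - 3P = P + 5, so 20 = 4P and P = 5, Q = 10.
With the change applied: demand Qd = 32 - 3P, supply Qs = P + 5.
Equate the new curves: 32 - 3P = P + 5, giving 27 = 4P, P = 6.75, Q = 11.75.
ΔP = 6.75 − 5 = +1.75.

+1.75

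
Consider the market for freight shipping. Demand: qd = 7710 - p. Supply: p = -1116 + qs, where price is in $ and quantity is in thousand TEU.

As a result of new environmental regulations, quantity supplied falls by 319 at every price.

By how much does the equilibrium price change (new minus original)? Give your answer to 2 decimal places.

Original equilibrium: 7710 - p = p + 1116 gives 6594 = 2p, so p = 3297 and q = 4413.
The new curves are qd = 7710 - p (demand) and qs = p + 797 (supply).
Setting them equal: 7710 - p = p + 797 → 6913 = 2p, so p = 3456.5 and q = 4253.5.
Δp = 3456.5 − 3297 = +159.50.

+159.50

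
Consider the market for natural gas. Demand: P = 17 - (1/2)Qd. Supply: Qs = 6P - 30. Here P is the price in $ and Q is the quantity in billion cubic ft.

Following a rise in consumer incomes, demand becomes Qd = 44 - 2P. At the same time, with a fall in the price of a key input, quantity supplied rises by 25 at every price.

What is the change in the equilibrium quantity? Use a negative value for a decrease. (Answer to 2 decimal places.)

+13.75

Original equilibrium: 34 - 2P = 6P - 30 gives 64 = 8P, so P = 8 and Q = 18.
After the shift, demand is Qd = 44 - 2P and supply is Qs = 6P - 5.
Setting them equal: 44 - 2P = 6P - 5 → 49 = 8P, so P = 6.125 and Q = 31.75.
ΔQ = 31.75 − 18 = +13.75.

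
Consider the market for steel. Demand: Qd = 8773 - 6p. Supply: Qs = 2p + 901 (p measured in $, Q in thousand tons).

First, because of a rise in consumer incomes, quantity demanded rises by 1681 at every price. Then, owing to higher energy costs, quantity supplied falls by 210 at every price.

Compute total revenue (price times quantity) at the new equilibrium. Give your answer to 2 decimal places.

3821909.41

Original equilibrium: 8773 - 6p = 2p + 901 gives 7872 = 8p, so p = 984 and Q = 2869.
The new curves are Qd = 10454 - 6p (demand) and Qs = 2p + 691 (supply).
Setting them equal: 10454 - 6p = 2p + 691 → 9763 = 8p, so p = 1220.375 and Q = 3131.75.
New expenditure = 1220.375 × 3131.75 = 3821909.41.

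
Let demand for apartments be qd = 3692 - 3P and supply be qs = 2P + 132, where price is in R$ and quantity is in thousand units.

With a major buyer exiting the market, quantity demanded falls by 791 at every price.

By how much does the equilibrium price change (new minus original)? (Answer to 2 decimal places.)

Solve the original market: 3692 - 3P = 2P + 132, hence P = 712 and q = 1556.
The new curves are qd = 2901 - 3P (demand) and qs = 2P + 132 (supply).
Clearing the new market: 2901 - 3P = 2P + 132, so P = 553.8 and q = 1239.6.
ΔP = 553.8 − 712 = -158.20.

-158.20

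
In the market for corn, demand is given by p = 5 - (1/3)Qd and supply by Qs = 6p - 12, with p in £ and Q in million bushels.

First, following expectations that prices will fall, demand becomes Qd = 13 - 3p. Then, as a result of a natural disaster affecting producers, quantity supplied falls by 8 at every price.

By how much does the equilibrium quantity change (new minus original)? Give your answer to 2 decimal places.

Original equilibrium: 15 - 3p = 6p - 12 gives 27 = 9p, so p = 3 and Q = 6.
After the shift, demand is Qd = 13 - 3p and supply is Qs = 6p - 20.
Setting them equal: 13 - 3p = 6p - 20 → 33 = 9p, so p = 11/3 ≈ 3.6667 and Q = 2.
ΔQ = 2 − 6 = -4.00.

-4.00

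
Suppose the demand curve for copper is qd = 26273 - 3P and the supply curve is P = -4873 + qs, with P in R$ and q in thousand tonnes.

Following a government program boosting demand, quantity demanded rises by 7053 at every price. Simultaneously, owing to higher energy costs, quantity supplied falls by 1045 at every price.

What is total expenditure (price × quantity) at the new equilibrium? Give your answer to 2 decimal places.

Original equilibrium: 26273 - 3P = P + 4873 gives 21400 = 4P, so P = 5350 and q = 10223.
The new curves are qd = 33326 - 3P (demand) and qs = P + 3828 (supply).
Clearing the new market: 33326 - 3P = P + 3828, so P = 7374.5 and q = 11202.5.
New expenditure = 7374.5 × 11202.5 = 82612836.25.

82612836.25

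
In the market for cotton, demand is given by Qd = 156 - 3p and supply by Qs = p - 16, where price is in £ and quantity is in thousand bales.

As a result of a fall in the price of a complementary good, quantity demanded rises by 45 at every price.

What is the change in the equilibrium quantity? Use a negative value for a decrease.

+11.25

Original equilibrium: 156 - 3p = p - 16 gives 172 = 4p, so p = 43 and Q = 27.
With the change applied: demand Qd = 201 - 3p, supply Qs = p - 16.
New equilibrium: 201 - 3p = p - 16 ⇒ 217 = 4p ⇒ p = 54.25, Q = 38.25.
ΔQ = 38.25 − 27 = +11.25.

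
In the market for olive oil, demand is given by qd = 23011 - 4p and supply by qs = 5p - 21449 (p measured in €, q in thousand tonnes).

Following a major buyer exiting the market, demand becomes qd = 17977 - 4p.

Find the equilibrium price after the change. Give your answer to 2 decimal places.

4380.67

Before the shock: 23011 - 4p = 5p - 21449 ⇒ 44460 = 9p ⇒ p = 4940, q = 3251.
After the shift, demand is qd = 17977 - 4p and supply is qs = 5p - 21449.
Equate the new curves: 17977 - 4p = 5p - 21449, giving 39426 = 9p, p = 13142/3 ≈ 4380.6667, q = 1363/3 ≈ 454.3333.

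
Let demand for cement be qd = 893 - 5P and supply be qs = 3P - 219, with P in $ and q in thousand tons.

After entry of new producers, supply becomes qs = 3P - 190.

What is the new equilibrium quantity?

216.125

Original equilibrium: 893 - 5P = 3P - 219 gives 1112 = 8P, so P = 139 and q = 198.
With the change applied: demand qd = 893 - 5P, supply qs = 3P - 190.
Clearing the new market: 893 - 5P = 3P - 190, so P = 135.375 and q = 216.125.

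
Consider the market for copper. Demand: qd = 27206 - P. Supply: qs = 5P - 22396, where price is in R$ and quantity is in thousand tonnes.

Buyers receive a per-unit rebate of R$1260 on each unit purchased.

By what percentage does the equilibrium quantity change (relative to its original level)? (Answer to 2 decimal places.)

+5.54

Before the shock: 27206 - P = 5P - 22396 ⇒ 49602 = 6P ⇒ P = 8267, q = 18939.
Since buyers' out-of-pocket price is the market price minus the rebate, the effective demand curve becomes qd = 28466 - P.
New equilibrium: 28466 - P = 5P - 22396 ⇒ 50862 = 6P ⇒ P = 8477, q = 19989.
%Δq = (19989 − 18939) / 18939 × 100 = +5.54%.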